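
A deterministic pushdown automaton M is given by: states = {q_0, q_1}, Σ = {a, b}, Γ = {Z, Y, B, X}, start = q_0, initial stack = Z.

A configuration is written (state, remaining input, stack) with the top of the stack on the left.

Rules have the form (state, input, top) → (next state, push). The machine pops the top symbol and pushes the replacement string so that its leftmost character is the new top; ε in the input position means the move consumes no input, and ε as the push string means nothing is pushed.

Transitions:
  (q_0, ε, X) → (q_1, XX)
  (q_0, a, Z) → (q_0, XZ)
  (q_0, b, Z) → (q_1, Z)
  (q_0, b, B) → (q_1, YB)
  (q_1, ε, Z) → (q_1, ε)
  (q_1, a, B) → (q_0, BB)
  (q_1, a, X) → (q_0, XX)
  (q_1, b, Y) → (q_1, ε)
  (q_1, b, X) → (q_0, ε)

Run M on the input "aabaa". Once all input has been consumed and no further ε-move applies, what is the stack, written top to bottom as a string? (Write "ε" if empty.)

(q_0, aabaa, Z)
  read a, top Z: go to q_0, push XZ → (q_0, abaa, XZ)
  ε-move, top X: go to q_1, push XX → (q_1, abaa, XXZ)
  read a, top X: go to q_0, push XX → (q_0, baa, XXXZ)
  ε-move, top X: go to q_1, push XX → (q_1, baa, XXXXZ)
  read b, top X: go to q_0, push ε → (q_0, aa, XXXZ)
  ε-move, top X: go to q_1, push XX → (q_1, aa, XXXXZ)
  read a, top X: go to q_0, push XX → (q_0, a, XXXXXZ)
  ε-move, top X: go to q_1, push XX → (q_1, a, XXXXXXZ)
  read a, top X: go to q_0, push XX → (q_0, ε, XXXXXXXZ)
  ε-move, top X: go to q_1, push XX → (q_1, ε, XXXXXXXXZ)
All input consumed in state q_1 with stack XXXXXXXXZ.

XXXXXXXXZ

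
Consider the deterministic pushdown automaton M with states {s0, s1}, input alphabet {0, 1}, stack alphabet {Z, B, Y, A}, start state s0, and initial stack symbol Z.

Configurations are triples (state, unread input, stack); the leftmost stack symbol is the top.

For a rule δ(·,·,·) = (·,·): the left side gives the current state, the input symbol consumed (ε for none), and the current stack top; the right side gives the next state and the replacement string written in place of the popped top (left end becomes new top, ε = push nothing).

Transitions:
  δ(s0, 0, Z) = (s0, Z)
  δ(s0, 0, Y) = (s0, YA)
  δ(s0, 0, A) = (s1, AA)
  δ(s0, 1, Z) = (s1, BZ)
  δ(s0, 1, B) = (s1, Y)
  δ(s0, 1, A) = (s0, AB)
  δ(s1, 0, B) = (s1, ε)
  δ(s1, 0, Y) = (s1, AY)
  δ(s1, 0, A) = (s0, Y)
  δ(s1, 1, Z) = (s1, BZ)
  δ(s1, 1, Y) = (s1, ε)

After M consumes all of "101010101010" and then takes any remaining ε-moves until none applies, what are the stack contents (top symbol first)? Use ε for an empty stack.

Z

(s0, 101010101010, Z)
  read 1, top Z: go to s1, push BZ → (s1, 01010101010, BZ)
  read 0, top B: go to s1, push ε → (s1, 1010101010, Z)
  read 1, top Z: go to s1, push BZ → (s1, 010101010, BZ)
  read 0, top B: go to s1, push ε → (s1, 10101010, Z)
  read 1, top Z: go to s1, push BZ → (s1, 0101010, BZ)
  read 0, top B: go to s1, push ε → (s1, 101010, Z)
  read 1, top Z: go to s1, push BZ → (s1, 01010, BZ)
  read 0, top B: go to s1, push ε → (s1, 1010, Z)
  read 1, top Z: go to s1, push BZ → (s1, 010, BZ)
  read 0, top B: go to s1, push ε → (s1, 10, Z)
  read 1, top Z: go to s1, push BZ → (s1, 0, BZ)
  read 0, top B: go to s1, push ε → (s1, ε, Z)
All input consumed in state s1 with stack Z.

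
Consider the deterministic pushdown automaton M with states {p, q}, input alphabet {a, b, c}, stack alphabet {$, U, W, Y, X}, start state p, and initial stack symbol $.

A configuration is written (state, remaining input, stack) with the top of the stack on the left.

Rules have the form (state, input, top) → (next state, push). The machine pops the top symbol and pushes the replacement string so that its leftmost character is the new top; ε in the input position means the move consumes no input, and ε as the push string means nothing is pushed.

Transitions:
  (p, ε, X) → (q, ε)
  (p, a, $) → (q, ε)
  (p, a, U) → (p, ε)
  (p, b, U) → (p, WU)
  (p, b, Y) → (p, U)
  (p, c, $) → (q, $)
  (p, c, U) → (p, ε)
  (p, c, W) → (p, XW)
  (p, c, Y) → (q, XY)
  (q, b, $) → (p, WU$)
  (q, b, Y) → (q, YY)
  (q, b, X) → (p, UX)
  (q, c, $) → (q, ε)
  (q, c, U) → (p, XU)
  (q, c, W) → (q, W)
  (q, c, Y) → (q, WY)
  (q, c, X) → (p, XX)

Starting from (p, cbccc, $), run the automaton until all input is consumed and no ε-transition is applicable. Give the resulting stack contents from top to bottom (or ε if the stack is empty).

WU$

(p, cbccc, $) ⊢ (q, bccc, $) ⊢ (p, ccc, WU$) ⊢ (p, cc, XWU$) ⊢ (q, cc, WU$) ⊢ (q, c, WU$) ⊢ (q, ε, WU$)
All input consumed in state q with stack WU$.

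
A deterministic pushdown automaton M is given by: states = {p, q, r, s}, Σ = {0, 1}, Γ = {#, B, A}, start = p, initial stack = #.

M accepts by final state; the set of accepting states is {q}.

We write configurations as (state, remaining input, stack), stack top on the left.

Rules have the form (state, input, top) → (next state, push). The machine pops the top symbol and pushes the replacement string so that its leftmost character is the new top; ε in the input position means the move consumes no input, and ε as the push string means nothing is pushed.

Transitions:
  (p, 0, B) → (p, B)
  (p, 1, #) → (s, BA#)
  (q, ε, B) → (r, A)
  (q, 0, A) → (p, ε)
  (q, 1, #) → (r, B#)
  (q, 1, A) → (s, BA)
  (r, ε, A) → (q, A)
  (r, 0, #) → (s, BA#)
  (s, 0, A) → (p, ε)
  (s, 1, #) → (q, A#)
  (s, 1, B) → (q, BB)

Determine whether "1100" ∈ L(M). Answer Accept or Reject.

(p, 1100, #) ⊢ (s, 100, BA#) ⊢ (q, 00, BBA#) ⊢ (r, 00, ABA#) ⊢ (q, 00, ABA#) ⊢ (p, 0, BA#) ⊢ (p, ε, BA#)
All input consumed; state p ∉ F and no further ε-move applies.

Reject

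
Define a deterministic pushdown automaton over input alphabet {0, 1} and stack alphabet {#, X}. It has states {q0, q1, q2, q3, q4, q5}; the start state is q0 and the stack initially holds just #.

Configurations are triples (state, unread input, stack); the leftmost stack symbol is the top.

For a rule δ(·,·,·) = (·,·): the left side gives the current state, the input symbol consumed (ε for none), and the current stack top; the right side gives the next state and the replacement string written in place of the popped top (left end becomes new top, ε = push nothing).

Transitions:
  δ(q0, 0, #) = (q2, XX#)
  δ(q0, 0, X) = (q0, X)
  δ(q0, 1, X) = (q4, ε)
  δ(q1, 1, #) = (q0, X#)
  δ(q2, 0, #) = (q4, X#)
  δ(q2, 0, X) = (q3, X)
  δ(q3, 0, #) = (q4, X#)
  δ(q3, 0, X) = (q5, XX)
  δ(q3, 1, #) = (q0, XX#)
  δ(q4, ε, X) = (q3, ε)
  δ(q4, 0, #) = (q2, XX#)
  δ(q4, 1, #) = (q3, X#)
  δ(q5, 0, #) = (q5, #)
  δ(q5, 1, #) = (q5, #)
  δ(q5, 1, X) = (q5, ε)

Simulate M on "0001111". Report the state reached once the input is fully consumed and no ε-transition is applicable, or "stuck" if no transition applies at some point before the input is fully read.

q5

(q0, 0001111, #)
  read 0, top #: go to q2, push XX# → (q2, 001111, XX#)
  read 0, top X: go to q3, push X → (q3, 01111, XX#)
  read 0, top X: go to q5, push XX → (q5, 1111, XXX#)
  read 1, top X: go to q5, push ε → (q5, 111, XX#)
  read 1, top X: go to q5, push ε → (q5, 11, X#)
  read 1, top X: go to q5, push ε → (q5, 1, #)
  read 1, top #: go to q5, push # → (q5, ε, #)
All input consumed; M is in state q5.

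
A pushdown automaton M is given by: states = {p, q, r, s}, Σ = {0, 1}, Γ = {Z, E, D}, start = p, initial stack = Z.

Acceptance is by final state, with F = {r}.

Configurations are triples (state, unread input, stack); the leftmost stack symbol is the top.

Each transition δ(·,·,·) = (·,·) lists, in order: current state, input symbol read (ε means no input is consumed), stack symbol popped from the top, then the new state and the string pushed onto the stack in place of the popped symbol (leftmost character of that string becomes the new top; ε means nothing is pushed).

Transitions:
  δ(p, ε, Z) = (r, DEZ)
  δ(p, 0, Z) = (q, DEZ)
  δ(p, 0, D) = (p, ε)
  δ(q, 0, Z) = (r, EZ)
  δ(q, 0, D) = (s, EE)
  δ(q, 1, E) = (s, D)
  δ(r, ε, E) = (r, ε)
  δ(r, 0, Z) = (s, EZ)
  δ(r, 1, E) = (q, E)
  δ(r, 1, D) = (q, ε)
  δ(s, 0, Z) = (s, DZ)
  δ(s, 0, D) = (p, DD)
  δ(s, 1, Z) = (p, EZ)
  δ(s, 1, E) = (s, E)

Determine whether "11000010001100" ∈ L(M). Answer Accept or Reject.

Reject

No computation consumes all input and reaches a final state.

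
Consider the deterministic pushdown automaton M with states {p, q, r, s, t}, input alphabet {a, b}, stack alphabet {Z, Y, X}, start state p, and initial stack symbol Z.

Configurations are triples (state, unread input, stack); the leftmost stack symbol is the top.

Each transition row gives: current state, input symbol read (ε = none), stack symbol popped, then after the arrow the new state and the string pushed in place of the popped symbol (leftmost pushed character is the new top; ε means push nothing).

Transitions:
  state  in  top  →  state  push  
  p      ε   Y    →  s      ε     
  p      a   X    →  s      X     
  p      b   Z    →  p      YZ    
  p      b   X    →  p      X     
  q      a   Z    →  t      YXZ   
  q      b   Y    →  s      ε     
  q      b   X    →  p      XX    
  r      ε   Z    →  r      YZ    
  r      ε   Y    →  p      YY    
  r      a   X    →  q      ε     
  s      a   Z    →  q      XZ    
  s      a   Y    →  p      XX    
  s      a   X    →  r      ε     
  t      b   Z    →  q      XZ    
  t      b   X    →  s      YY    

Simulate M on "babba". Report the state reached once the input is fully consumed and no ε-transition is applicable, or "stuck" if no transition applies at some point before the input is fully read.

s

(p, babba, Z)
  read b, top Z: go to p, push YZ → (p, abba, YZ)
  ε-move, top Y: go to s, push ε → (s, abba, Z)
  read a, top Z: go to q, push XZ → (q, bba, XZ)
  read b, top X: go to p, push XX → (p, ba, XXZ)
  read b, top X: go to p, push X → (p, a, XXZ)
  read a, top X: go to s, push X → (s, ε, XXZ)
All input consumed; M is in state s.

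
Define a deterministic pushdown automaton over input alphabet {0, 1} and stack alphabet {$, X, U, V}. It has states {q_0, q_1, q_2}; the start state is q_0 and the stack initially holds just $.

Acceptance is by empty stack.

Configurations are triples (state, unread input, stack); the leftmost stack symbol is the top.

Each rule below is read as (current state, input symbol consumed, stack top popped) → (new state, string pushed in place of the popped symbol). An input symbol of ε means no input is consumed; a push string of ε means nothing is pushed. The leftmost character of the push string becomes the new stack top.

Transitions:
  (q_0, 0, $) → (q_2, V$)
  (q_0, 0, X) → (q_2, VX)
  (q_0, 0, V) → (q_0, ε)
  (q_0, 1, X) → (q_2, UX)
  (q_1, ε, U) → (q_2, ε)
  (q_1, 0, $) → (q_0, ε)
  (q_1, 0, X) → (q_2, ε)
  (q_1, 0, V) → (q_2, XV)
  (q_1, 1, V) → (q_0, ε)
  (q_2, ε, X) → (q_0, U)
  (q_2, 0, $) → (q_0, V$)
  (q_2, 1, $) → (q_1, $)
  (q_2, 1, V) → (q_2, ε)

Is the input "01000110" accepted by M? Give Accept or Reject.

Accept

(q_0, 01000110, $)
  read 0, top $: go to q_2, push V$ → (q_2, 1000110, V$)
  read 1, top V: go to q_2, push ε → (q_2, 000110, $)
  read 0, top $: go to q_0, push V$ → (q_0, 00110, V$)
  read 0, top V: go to q_0, push ε → (q_0, 0110, $)
  read 0, top $: go to q_2, push V$ → (q_2, 110, V$)
  read 1, top V: go to q_2, push ε → (q_2, 10, $)
  read 1, top $: go to q_1, push $ → (q_1, 0, $)
  read 0, top $: go to q_0, push ε → (q_0, ε, ε)
All input consumed and the stack is empty.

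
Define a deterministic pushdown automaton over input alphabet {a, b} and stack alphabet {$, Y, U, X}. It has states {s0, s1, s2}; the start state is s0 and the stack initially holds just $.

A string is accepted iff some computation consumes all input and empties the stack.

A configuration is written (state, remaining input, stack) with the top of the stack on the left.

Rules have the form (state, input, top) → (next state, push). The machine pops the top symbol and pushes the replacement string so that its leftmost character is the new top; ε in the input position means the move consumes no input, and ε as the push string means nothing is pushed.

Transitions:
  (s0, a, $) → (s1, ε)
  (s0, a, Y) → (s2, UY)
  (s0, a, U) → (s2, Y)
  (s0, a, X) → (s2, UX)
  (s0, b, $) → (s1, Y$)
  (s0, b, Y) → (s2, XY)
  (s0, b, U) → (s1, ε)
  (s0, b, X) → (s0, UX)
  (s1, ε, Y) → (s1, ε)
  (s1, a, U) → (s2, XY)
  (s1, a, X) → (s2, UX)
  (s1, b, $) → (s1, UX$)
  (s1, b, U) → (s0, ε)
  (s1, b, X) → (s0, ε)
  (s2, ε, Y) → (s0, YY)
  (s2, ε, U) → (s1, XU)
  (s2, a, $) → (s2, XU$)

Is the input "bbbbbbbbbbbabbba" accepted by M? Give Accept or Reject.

(s0, bbbbbbbbbbbabbba, $)
  read b, top $: go to s1, push Y$ → (s1, bbbbbbbbbbabbba, Y$)
  ε-move, top Y: go to s1, push ε → (s1, bbbbbbbbbbabbba, $)
  read b, top $: go to s1, push UX$ → (s1, bbbbbbbbbabbba, UX$)
  read b, top U: go to s0, push ε → (s0, bbbbbbbbabbba, X$)
  read b, top X: go to s0, push UX → (s0, bbbbbbbabbba, UX$)
  read b, top U: go to s1, push ε → (s1, bbbbbbabbba, X$)
  read b, top X: go to s0, push ε → (s0, bbbbbabbba, $)
  read b, top $: go to s1, push Y$ → (s1, bbbbabbba, Y$)
  ε-move, top Y: go to s1, push ε → (s1, bbbbabbba, $)
  read b, top $: go to s1, push UX$ → (s1, bbbabbba, UX$)
  read b, top U: go to s0, push ε → (s0, bbabbba, X$)
  read b, top X: go to s0, push UX → (s0, babbba, UX$)
  read b, top U: go to s1, push ε → (s1, abbba, X$)
  read a, top X: go to s2, push UX → (s2, bbba, UX$)
  ε-move, top U: go to s1, push XU → (s1, bbba, XUX$)
  read b, top X: go to s0, push ε → (s0, bba, UX$)
  read b, top U: go to s1, push ε → (s1, ba, X$)
  read b, top X: go to s0, push ε → (s0, a, $)
  read a, top $: go to s1, push ε → (s1, ε, ε)
All input consumed and the stack is empty.

Accept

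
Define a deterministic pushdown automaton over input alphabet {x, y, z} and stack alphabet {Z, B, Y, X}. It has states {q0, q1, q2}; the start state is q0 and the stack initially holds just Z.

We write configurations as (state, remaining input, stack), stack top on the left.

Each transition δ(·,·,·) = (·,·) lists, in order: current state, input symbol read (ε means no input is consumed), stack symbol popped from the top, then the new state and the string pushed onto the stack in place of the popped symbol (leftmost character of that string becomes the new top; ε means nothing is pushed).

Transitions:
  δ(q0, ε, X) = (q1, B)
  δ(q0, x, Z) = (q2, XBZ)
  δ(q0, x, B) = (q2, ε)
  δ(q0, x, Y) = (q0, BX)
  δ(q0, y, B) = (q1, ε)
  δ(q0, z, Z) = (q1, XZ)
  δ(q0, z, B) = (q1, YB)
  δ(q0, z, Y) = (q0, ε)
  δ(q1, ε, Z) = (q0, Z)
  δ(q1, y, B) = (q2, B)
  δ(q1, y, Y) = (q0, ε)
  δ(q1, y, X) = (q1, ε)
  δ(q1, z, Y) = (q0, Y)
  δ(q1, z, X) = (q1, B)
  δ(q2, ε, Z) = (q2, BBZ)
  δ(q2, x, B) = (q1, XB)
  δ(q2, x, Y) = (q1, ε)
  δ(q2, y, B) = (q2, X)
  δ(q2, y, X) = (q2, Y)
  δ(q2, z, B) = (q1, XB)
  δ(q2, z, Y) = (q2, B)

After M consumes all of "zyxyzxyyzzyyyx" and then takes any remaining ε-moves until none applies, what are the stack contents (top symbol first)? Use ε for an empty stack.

(q0, zyxyzxyyzzyyyx, Z)
  read z, top Z: go to q1, push XZ → (q1, yxyzxyyzzyyyx, XZ)
  read y, top X: go to q1, push ε → (q1, xyzxyyzzyyyx, Z)
  ε-move, top Z: go to q0, push Z → (q0, xyzxyyzzyyyx, Z)
  read x, top Z: go to q2, push XBZ → (q2, yzxyyzzyyyx, XBZ)
  read y, top X: go to q2, push Y → (q2, zxyyzzyyyx, YBZ)
  read z, top Y: go to q2, push B → (q2, xyyzzyyyx, BBZ)
  read x, top B: go to q1, push XB → (q1, yyzzyyyx, XBBZ)
  read y, top X: go to q1, push ε → (q1, yzzyyyx, BBZ)
  read y, top B: go to q2, push B → (q2, zzyyyx, BBZ)
  read z, top B: go to q1, push XB → (q1, zyyyx, XBBZ)
  read z, top X: go to q1, push B → (q1, yyyx, BBBZ)
  read y, top B: go to q2, push B → (q2, yyx, BBBZ)
  read y, top B: go to q2, push X → (q2, yx, XBBZ)
  read y, top X: go to q2, push Y → (q2, x, YBBZ)
  read x, top Y: go to q1, push ε → (q1, ε, BBZ)
All input consumed in state q1 with stack BBZ.

BBZ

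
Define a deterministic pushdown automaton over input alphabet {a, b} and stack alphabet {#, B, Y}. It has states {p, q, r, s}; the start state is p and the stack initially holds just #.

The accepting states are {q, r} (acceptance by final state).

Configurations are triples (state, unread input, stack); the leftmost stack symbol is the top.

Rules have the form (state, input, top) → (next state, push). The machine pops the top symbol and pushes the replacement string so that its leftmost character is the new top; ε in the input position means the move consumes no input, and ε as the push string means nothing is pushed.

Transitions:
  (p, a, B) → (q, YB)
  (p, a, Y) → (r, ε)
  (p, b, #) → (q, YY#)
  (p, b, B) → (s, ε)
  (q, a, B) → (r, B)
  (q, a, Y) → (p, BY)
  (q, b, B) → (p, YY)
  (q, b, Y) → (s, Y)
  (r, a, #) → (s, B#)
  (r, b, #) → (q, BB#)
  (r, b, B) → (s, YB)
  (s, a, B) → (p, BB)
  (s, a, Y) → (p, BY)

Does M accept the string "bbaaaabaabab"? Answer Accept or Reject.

Reject

(p, bbaaaabaabab, #) ⊢ (q, baaaabaabab, YY#) ⊢ (s, aaaabaabab, YY#) ⊢ (p, aaabaabab, BYY#) ⊢ (q, aabaabab, YBYY#) ⊢ (p, abaabab, BYBYY#) ⊢ (q, baabab, YBYBYY#) ⊢ (s, aabab, YBYBYY#) ⊢ (p, abab, BYBYBYY#) ⊢ (q, bab, YBYBYBYY#) ⊢ (s, ab, YBYBYBYY#) ⊢ (p, b, BYBYBYBYY#) ⊢ (s, ε, YBYBYBYY#)
All input consumed; state s ∉ F and no further ε-move applies.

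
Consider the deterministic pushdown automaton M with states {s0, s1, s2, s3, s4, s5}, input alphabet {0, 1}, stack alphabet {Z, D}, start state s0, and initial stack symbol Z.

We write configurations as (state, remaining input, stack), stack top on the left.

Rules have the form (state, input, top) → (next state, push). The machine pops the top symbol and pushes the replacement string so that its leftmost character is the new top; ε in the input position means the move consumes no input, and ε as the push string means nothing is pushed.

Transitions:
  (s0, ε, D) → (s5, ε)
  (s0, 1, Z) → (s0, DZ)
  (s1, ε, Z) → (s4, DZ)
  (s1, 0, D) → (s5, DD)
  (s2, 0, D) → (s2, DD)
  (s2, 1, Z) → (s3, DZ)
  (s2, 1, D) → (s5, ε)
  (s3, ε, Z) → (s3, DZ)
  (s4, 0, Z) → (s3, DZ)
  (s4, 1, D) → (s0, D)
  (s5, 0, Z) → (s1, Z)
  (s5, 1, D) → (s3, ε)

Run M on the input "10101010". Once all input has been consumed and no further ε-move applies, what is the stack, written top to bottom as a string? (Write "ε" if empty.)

DZ

(s0, 10101010, Z)
  read 1, top Z: go to s0, push DZ → (s0, 0101010, DZ)
  ε-move, top D: go to s5, push ε → (s5, 0101010, Z)
  read 0, top Z: go to s1, push Z → (s1, 101010, Z)
  ε-move, top Z: go to s4, push DZ → (s4, 101010, DZ)
  read 1, top D: go to s0, push D → (s0, 01010, DZ)
  ε-move, top D: go to s5, push ε → (s5, 01010, Z)
  read 0, top Z: go to s1, push Z → (s1, 1010, Z)
  ε-move, top Z: go to s4, push DZ → (s4, 1010, DZ)
  read 1, top D: go to s0, push D → (s0, 010, DZ)
  ε-move, top D: go to s5, push ε → (s5, 010, Z)
  read 0, top Z: go to s1, push Z → (s1, 10, Z)
  ε-move, top Z: go to s4, push DZ → (s4, 10, DZ)
  read 1, top D: go to s0, push D → (s0, 0, DZ)
  ε-move, top D: go to s5, push ε → (s5, 0, Z)
  read 0, top Z: go to s1, push Z → (s1, ε, Z)
  ε-move, top Z: go to s4, push DZ → (s4, ε, DZ)
All input consumed in state s4 with stack DZ.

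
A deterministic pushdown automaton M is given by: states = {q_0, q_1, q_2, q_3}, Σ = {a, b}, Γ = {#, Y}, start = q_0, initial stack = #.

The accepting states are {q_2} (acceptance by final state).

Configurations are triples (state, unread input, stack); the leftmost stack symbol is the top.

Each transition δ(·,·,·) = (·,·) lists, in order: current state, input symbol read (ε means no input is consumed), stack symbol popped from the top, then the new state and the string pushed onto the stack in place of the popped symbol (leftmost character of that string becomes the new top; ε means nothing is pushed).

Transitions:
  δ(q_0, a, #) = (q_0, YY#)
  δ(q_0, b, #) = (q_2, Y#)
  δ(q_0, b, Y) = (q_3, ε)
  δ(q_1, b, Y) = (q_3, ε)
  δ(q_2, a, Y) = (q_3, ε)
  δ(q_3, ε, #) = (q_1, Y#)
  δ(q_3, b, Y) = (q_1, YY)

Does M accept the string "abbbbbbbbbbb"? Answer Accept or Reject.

Reject

(q_0, abbbbbbbbbbb, #) ⊢ (q_0, bbbbbbbbbbb, YY#) ⊢ (q_3, bbbbbbbbbb, Y#) ⊢ (q_1, bbbbbbbbb, YY#) ⊢ (q_3, bbbbbbbb, Y#) ⊢ (q_1, bbbbbbb, YY#) ⊢ (q_3, bbbbbb, Y#) ⊢ (q_1, bbbbb, YY#) ⊢ (q_3, bbbb, Y#) ⊢ (q_1, bbb, YY#) ⊢ (q_3, bb, Y#) ⊢ (q_1, b, YY#) ⊢ (q_3, ε, Y#)
All input consumed; state q_3 ∉ F and no further ε-move applies.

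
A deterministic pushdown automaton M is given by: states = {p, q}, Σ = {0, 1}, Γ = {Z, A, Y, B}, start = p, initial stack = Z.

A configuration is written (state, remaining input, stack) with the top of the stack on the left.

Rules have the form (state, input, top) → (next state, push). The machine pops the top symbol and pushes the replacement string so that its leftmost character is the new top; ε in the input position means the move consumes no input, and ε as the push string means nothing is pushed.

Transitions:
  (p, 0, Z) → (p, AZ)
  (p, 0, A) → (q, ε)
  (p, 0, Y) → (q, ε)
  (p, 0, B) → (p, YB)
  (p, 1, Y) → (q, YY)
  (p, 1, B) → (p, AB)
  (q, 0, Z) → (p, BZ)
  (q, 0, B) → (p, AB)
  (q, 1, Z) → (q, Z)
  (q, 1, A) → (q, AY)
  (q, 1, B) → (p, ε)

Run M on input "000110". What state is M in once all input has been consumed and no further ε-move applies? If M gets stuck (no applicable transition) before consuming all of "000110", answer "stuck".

(p, 000110, Z)
  read 0, top Z: go to p, push AZ → (p, 00110, AZ)
  read 0, top A: go to q, push ε → (q, 0110, Z)
  read 0, top Z: go to p, push BZ → (p, 110, BZ)
  read 1, top B: go to p, push AB → (p, 10, ABZ)
No transition for (p, 1, top A); M blocks with input 10 remaining.

stuck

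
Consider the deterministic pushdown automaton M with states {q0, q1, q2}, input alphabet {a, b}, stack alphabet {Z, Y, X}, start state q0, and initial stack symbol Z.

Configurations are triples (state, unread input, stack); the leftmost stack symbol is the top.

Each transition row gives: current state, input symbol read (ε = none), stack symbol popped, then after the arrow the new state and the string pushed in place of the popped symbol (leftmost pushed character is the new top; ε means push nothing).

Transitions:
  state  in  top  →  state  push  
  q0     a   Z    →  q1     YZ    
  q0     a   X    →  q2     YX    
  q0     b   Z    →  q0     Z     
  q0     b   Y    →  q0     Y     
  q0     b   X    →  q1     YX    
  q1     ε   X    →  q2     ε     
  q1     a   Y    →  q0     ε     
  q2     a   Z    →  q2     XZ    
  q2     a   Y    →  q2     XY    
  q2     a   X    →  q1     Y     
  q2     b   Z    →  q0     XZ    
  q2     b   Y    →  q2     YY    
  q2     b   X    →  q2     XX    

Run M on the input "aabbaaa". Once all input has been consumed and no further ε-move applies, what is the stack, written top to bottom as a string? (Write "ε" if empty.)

YZ

(q0, aabbaaa, Z)
  read a, top Z: go to q1, push YZ → (q1, abbaaa, YZ)
  read a, top Y: go to q0, push ε → (q0, bbaaa, Z)
  read b, top Z: go to q0, push Z → (q0, baaa, Z)
  read b, top Z: go to q0, push Z → (q0, aaa, Z)
  read a, top Z: go to q1, push YZ → (q1, aa, YZ)
  read a, top Y: go to q0, push ε → (q0, a, Z)
  read a, top Z: go to q1, push YZ → (q1, ε, YZ)
All input consumed in state q1 with stack YZ.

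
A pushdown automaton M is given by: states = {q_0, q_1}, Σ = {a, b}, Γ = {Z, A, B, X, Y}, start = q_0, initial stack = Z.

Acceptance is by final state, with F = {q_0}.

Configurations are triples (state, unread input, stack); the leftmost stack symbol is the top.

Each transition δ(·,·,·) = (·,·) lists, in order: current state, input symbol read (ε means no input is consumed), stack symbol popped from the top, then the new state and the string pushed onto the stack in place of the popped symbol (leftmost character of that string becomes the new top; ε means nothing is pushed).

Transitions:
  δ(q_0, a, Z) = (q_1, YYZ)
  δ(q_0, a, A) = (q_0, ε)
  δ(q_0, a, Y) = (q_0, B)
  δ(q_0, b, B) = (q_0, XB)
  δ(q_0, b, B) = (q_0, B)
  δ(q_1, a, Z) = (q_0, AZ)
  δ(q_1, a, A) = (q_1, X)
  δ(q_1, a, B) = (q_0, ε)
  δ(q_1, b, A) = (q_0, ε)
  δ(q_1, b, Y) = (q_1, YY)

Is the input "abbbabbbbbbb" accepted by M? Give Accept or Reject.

No computation consumes all input and reaches a final state.

Reject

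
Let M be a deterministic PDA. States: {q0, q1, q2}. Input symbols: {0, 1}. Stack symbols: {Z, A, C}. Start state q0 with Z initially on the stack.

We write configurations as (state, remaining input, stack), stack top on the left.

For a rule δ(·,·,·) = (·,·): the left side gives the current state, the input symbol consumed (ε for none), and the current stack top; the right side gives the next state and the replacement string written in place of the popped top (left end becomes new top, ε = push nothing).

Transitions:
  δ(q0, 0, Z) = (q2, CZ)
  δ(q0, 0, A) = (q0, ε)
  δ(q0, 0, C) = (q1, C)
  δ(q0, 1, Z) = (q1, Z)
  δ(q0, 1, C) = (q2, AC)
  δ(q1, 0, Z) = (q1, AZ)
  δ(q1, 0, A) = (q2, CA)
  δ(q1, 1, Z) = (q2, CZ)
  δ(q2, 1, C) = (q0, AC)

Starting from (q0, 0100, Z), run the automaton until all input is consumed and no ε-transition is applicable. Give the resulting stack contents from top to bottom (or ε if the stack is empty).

(q0, 0100, Z) ⊢ (q2, 100, CZ) ⊢ (q0, 00, ACZ) ⊢ (q0, 0, CZ) ⊢ (q1, ε, CZ)
All input consumed in state q1 with stack CZ.

CZ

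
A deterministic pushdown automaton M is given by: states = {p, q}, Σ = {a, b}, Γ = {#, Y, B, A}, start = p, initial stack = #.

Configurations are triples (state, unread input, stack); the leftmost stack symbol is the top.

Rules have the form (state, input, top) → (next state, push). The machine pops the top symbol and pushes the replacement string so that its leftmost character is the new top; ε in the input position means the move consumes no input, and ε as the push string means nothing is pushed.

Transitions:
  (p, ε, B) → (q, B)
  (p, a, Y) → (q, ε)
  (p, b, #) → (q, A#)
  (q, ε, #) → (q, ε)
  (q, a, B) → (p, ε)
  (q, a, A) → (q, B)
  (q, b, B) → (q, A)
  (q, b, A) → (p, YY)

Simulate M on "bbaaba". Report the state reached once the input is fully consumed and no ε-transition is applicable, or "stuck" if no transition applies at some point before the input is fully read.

stuck

(p, bbaaba, #)
  read b, top #: go to q, push A# → (q, baaba, A#)
  read b, top A: go to p, push YY → (p, aaba, YY#)
  read a, top Y: go to q, push ε → (q, aba, Y#)
No transition for (q, a, top Y); M blocks with input aba remaining.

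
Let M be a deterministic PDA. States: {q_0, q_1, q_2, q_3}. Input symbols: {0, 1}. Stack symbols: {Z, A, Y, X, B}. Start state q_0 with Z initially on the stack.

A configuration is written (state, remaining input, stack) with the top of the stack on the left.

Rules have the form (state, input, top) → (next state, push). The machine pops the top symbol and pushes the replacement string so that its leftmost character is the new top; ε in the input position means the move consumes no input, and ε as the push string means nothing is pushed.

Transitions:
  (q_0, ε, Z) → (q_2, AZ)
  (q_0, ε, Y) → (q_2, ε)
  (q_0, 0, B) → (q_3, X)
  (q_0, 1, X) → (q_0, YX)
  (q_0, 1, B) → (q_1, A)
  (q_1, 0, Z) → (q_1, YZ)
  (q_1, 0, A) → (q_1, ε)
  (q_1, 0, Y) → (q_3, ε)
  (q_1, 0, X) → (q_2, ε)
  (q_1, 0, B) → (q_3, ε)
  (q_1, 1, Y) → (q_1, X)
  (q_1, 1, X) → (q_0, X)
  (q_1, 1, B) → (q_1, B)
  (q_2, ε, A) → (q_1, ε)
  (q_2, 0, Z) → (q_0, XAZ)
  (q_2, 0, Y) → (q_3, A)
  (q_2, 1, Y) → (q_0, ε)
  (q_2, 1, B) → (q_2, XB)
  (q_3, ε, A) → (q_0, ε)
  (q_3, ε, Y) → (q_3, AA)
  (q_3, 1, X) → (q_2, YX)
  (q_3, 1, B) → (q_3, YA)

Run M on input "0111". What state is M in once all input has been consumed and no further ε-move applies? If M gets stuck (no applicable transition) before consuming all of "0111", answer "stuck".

q_2

(q_0, 0111, Z)
  ε-move, top Z: go to q_2, push AZ → (q_2, 0111, AZ)
  ε-move, top A: go to q_1, push ε → (q_1, 0111, Z)
  read 0, top Z: go to q_1, push YZ → (q_1, 111, YZ)
  read 1, top Y: go to q_1, push X → (q_1, 11, XZ)
  read 1, top X: go to q_0, push X → (q_0, 1, XZ)
  read 1, top X: go to q_0, push YX → (q_0, ε, YXZ)
  ε-move, top Y: go to q_2, push ε → (q_2, ε, XZ)
All input consumed; M is in state q_2.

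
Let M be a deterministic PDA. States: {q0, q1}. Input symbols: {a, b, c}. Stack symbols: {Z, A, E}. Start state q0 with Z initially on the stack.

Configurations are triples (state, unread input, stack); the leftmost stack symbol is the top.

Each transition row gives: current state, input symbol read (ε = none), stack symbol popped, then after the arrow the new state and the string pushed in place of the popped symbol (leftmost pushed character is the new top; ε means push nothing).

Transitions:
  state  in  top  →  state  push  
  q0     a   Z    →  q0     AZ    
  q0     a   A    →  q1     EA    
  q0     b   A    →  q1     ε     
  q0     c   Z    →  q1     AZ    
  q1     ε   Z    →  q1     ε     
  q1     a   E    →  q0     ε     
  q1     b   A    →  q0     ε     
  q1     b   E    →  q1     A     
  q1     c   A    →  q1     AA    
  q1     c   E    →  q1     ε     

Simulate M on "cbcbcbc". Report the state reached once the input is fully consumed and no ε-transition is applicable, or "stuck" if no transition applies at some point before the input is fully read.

q1

(q0, cbcbcbc, Z)
  read c, top Z: go to q1, push AZ → (q1, bcbcbc, AZ)
  read b, top A: go to q0, push ε → (q0, cbcbc, Z)
  read c, top Z: go to q1, push AZ → (q1, bcbc, AZ)
  read b, top A: go to q0, push ε → (q0, cbc, Z)
  read c, top Z: go to q1, push AZ → (q1, bc, AZ)
  read b, top A: go to q0, push ε → (q0, c, Z)
  read c, top Z: go to q1, push AZ → (q1, ε, AZ)
All input consumed; M is in state q1.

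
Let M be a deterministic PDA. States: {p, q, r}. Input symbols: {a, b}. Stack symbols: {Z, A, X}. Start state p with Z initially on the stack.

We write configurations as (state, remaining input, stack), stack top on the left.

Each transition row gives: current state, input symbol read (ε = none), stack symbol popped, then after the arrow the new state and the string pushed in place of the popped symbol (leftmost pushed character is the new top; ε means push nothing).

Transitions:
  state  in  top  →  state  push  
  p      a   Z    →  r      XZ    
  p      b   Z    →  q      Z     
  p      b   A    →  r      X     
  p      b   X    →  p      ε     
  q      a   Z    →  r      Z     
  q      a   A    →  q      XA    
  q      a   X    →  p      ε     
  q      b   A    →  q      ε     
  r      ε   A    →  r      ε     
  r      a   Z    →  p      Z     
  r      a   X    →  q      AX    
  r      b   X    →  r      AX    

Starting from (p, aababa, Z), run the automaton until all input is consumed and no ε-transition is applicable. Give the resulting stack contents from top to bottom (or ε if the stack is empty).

(p, aababa, Z)
  read a, top Z: go to r, push XZ → (r, ababa, XZ)
  read a, top X: go to q, push AX → (q, baba, AXZ)
  read b, top A: go to q, push ε → (q, aba, XZ)
  read a, top X: go to p, push ε → (p, ba, Z)
  read b, top Z: go to q, push Z → (q, a, Z)
  read a, top Z: go to r, push Z → (r, ε, Z)
All input consumed in state r with stack Z.

Z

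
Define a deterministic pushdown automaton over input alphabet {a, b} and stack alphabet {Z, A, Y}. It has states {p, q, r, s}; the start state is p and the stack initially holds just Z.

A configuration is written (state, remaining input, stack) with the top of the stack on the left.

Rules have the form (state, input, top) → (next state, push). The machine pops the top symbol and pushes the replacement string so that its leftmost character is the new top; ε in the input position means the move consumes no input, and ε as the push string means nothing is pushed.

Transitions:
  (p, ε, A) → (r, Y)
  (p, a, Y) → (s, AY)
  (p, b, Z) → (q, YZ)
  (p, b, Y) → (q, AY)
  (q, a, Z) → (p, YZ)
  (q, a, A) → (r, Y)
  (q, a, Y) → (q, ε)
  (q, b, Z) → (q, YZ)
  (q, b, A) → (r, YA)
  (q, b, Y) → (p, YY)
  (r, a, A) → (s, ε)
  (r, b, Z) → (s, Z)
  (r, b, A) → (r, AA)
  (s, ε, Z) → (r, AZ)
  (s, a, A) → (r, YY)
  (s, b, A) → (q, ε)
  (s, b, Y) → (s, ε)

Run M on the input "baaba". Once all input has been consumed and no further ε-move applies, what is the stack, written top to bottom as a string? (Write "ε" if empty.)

(p, baaba, Z)
  read b, top Z: go to q, push YZ → (q, aaba, YZ)
  read a, top Y: go to q, push ε → (q, aba, Z)
  read a, top Z: go to p, push YZ → (p, ba, YZ)
  read b, top Y: go to q, push AY → (q, a, AYZ)
  read a, top A: go to r, push Y → (r, ε, YYZ)
All input consumed in state r with stack YYZ.

YYZ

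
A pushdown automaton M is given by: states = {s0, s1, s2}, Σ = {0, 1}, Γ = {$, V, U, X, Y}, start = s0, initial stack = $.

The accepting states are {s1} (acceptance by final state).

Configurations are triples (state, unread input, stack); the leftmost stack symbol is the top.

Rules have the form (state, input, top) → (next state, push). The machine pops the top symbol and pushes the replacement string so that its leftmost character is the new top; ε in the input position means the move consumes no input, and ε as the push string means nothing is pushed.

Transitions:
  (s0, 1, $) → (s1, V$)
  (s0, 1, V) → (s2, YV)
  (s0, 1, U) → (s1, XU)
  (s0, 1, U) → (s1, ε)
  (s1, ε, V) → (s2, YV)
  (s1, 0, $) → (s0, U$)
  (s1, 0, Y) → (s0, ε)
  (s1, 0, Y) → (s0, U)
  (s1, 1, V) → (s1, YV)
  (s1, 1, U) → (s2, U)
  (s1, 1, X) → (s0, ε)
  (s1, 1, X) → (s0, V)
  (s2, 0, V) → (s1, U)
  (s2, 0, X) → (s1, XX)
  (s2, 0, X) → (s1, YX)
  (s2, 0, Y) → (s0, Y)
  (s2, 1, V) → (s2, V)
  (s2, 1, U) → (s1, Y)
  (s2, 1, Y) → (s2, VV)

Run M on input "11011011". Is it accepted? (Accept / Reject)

Accept

One accepting computation: (s0, 11011011, $) ⊢ (s1, 1011011, V$) ⊢ (s1, 011011, YV$) ⊢ (s0, 11011, V$) ⊢ (s2, 1011, YV$) ⊢ (s2, 011, VVV$) ⊢ (s1, 11, UVV$) ⊢ (s2, 1, UVV$) ⊢ (s1, ε, YVV$)
All input consumed and state s1 ∈ F.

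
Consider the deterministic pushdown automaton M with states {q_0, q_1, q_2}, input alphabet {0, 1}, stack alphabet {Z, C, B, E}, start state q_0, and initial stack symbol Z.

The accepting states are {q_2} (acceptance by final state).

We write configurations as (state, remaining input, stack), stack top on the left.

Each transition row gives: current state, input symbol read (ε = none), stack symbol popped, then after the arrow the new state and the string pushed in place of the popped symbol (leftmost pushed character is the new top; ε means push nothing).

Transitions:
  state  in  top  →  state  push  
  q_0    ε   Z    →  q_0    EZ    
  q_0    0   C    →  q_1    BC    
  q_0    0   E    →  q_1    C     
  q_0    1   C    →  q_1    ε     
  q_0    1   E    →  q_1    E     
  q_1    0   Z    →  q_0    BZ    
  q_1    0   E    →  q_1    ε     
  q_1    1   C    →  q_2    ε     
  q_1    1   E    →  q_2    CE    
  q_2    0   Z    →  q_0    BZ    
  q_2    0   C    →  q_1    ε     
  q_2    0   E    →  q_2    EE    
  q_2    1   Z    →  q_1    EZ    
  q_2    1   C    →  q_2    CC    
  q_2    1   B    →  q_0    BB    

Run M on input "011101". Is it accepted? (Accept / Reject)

Accept

(q_0, 011101, Z)
  ε-move, top Z: go to q_0, push EZ → (q_0, 011101, EZ)
  read 0, top E: go to q_1, push C → (q_1, 11101, CZ)
  read 1, top C: go to q_2, push ε → (q_2, 1101, Z)
  read 1, top Z: go to q_1, push EZ → (q_1, 101, EZ)
  read 1, top E: go to q_2, push CE → (q_2, 01, CEZ)
  read 0, top C: go to q_1, push ε → (q_1, 1, EZ)
  read 1, top E: go to q_2, push CE → (q_2, ε, CEZ)
All input consumed; state q_2 ∈ F.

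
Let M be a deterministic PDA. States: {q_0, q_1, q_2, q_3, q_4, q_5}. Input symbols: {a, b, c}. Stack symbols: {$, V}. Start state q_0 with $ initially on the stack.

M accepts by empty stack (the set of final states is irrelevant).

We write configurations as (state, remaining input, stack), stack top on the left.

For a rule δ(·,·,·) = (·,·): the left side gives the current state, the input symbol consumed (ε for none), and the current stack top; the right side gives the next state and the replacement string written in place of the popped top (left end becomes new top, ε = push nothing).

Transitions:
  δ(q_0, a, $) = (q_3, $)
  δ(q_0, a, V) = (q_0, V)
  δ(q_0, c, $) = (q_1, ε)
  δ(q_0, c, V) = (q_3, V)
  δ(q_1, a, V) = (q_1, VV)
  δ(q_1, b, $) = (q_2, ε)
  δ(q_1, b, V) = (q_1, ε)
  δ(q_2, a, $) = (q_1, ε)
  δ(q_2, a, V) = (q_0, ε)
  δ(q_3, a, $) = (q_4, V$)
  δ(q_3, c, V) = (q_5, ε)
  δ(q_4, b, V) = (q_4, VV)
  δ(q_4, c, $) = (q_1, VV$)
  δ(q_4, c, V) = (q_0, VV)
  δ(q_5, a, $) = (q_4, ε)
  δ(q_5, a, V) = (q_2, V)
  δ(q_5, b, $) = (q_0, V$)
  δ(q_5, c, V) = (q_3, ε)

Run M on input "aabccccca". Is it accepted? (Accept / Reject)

Accept

(q_0, aabccccca, $)
  read a, top $: go to q_3, push $ → (q_3, abccccca, $)
  read a, top $: go to q_4, push V$ → (q_4, bccccca, V$)
  read b, top V: go to q_4, push VV → (q_4, ccccca, VV$)
  read c, top V: go to q_0, push VV → (q_0, cccca, VVV$)
  read c, top V: go to q_3, push V → (q_3, ccca, VVV$)
  read c, top V: go to q_5, push ε → (q_5, cca, VV$)
  read c, top V: go to q_3, push ε → (q_3, ca, V$)
  read c, top V: go to q_5, push ε → (q_5, a, $)
  read a, top $: go to q_4, push ε → (q_4, ε, ε)
All input consumed and the stack is empty.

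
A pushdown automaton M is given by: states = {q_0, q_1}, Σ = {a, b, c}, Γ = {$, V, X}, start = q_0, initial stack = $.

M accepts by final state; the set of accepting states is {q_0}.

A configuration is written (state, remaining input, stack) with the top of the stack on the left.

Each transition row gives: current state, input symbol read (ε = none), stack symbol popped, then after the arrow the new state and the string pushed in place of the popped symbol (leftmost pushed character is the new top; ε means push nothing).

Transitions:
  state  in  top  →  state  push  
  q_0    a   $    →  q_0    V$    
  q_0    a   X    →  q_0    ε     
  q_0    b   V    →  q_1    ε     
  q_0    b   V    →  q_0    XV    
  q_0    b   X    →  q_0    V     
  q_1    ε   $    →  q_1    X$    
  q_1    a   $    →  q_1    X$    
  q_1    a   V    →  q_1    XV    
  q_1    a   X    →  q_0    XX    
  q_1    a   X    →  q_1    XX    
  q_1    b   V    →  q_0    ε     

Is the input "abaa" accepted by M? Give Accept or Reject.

One accepting computation: (q_0, abaa, $) ⊢ (q_0, baa, V$) ⊢ (q_1, aa, $) ⊢ (q_1, a, X$) ⊢ (q_0, ε, XX$)
All input consumed and state q_0 ∈ F.

Accept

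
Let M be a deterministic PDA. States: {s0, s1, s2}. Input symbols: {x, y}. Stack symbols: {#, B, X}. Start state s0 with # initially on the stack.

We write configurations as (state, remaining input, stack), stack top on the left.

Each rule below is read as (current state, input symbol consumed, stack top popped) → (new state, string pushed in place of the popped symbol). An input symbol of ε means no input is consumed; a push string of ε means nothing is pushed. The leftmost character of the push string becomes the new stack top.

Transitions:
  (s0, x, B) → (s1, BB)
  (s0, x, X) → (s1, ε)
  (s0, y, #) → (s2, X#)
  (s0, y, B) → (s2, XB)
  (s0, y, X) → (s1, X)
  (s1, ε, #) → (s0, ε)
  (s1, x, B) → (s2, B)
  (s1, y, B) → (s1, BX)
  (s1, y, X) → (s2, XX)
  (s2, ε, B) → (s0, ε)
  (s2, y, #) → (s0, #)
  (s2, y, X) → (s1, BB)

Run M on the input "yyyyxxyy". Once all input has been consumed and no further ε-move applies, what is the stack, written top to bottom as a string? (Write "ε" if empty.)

(s0, yyyyxxyy, #) ⊢ (s2, yyyxxyy, X#) ⊢ (s1, yyxxyy, BB#) ⊢ (s1, yxxyy, BXB#) ⊢ (s1, xxyy, BXXB#) ⊢ (s2, xyy, BXXB#) ⊢ (s0, xyy, XXB#) ⊢ (s1, yy, XB#) ⊢ (s2, y, XXB#) ⊢ (s1, ε, BBXB#)
All input consumed in state s1 with stack BBXB#.

BBXB#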